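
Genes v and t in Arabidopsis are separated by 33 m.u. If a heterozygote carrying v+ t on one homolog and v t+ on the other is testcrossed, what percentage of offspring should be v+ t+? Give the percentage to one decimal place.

A map distance of 33 m.u. corresponds to a recombination frequency of 0.330.
The F1 is v+ t / v t+, so v+ t+ is a recombinant gamete class with expected frequency r/2 = 0.330/2 = 0.1650.
That is 0.1650 = 16.5% of the progeny.

16.5%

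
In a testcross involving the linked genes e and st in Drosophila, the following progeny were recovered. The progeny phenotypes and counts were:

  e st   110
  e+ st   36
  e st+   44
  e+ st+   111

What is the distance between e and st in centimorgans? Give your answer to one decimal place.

The two most frequent classes, e+ st+ (111) and e st (110), are the parental types, so the F1 was e+ st+ / e st.
The recombinant classes are e+ st and e st+: 36 + 44 = 80.
Recombination frequency = 80/301 = 0.2658 ≈ 26.6%, i.e. 26.6 centimorgans.

26.6 centimorgans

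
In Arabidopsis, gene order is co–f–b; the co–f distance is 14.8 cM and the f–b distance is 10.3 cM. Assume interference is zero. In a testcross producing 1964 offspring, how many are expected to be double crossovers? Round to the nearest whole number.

Map distances give recombination frequencies of 0.148 and 0.103 for the two intervals.
With no interference, expected double-crossover frequency = 0.148 × 0.103 = 0.01524.
Expected number = 0.01524 × 1964 = 29.94 ≈ 30.

30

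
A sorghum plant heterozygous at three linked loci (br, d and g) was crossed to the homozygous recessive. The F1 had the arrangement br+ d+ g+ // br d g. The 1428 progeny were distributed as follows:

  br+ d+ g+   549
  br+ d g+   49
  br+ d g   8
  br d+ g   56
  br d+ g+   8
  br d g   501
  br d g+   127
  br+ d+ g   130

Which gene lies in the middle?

The two rarest classes, br d+ g+ and br+ d g, are the double crossovers. Comparing them with the parentals, only the br allele has switched, so br is the middle locus and the order is d – br – g.

br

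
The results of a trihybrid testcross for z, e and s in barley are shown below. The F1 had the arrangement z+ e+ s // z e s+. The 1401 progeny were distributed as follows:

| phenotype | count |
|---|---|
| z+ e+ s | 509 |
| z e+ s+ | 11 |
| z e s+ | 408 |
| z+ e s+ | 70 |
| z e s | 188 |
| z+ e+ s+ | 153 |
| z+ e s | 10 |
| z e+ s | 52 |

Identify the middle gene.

The two rarest classes, z+ e s and z e+ s+, are the double crossovers. Comparing them with the parentals, only the e allele has switched, so e is the middle locus and the order is z – e – s.

e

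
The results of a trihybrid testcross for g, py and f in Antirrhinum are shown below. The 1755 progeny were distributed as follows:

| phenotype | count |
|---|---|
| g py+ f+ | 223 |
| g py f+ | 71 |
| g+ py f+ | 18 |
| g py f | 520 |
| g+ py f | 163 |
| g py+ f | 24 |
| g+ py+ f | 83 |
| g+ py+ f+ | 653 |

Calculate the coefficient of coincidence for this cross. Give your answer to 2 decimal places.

0.88

The two most frequent reciprocal classes, g+ py+ f+ and g py f, are the parental types, so the F1 was g+ py+ f+ / g py f.
The two rarest classes, g+ py f+ and g py+ f, are the double crossovers. Comparing them with the parentals, only the py allele has switched, so py is the middle locus and the order is f – py – g.
f–py: (154 + 42)/1755 = 0.1117; py–g: (386 + 42)/1755 = 0.2439.
Expected DCO frequency = 0.1117 × 0.2439 ≈ 0.02724; observed = 42/1755 ≈ 0.02393.
Coefficient of coincidence = 0.02393/0.02724 ≈ 0.88.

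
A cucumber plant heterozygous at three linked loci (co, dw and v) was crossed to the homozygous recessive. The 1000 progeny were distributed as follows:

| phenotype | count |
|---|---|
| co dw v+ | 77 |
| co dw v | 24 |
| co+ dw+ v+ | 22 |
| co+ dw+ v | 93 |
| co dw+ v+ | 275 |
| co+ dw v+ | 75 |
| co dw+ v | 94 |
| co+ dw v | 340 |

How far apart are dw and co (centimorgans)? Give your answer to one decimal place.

The two most frequent reciprocal classes, co+ dw v and co dw+ v+, are the parental types, so the F1 was co+ dw v / co dw+ v+.
The two rarest classes, co dw v and co+ dw+ v+, are the double crossovers. Comparing them with the parentals, only the co allele has switched, so co is the middle locus and the order is v – co – dw.
Crossovers in the co–dw interval produce the single-crossover classes co+ dw+ v and co dw v+ (93 + 77 = 170) plus the double crossovers (46).
RF(co–dw) = (170 + 46) / 1000 = 216/1000 = 0.2160 → 21.6 centimorgans.

21.6 centimorgans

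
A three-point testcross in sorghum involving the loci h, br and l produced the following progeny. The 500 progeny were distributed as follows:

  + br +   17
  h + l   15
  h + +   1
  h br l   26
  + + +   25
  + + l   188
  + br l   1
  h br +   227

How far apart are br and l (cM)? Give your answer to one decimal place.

10.6 cM

The two most frequent reciprocal classes, h br + and + + l, are the parental types, so the F1 was h br + / + + l.
The two rarest classes, h + + and + br l, are the double crossovers. Comparing them with the parentals, only the br allele has switched, so br is the middle locus and the order is h – br – l.
Crossovers in the br–l interval produce the single-crossover classes h br l and + + + (26 + 25 = 51) plus the double crossovers (2).
RF(br–l) = (51 + 2) / 500 = 53/500 = 0.1060 → 10.6 cM.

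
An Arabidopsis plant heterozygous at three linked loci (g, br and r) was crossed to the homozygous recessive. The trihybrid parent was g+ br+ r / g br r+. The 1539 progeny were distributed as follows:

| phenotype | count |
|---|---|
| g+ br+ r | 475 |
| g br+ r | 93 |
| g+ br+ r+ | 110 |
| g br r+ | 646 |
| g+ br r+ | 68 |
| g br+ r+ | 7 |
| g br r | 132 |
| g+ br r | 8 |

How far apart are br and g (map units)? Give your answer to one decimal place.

11.4 map units

The two rarest classes, g+ br r and g br+ r+, are the double crossovers. Comparing them with the parentals, only the br allele has switched, so br is the middle locus and the order is g – br – r.
Crossovers in the g–br interval produce the single-crossover classes g br+ r and g+ br r+ (93 + 68 = 161) plus the double crossovers (15).
RF(g–br) = (161 + 15) / 1539 = 176/1539 = 0.1144 → 11.4 map units.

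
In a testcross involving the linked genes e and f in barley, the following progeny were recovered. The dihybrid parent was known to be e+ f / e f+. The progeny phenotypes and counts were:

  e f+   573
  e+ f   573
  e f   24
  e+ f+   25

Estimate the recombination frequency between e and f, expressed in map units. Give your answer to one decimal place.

4.1 map units

The recombinant classes are e+ f+ and e f: 25 + 24 = 49.
Recombination frequency = 49/1195 = 0.0410 ≈ 4.1%, i.e. 4.1 map units.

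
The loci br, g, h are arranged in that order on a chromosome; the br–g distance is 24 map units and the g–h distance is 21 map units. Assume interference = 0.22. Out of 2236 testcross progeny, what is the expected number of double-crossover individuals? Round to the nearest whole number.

Map distances give recombination frequencies of 0.240 and 0.210 for the two intervals.
With interference 0.22 (so coincidence = 0.78), expected double-crossover frequency = 0.240 × 0.210 × 0.78 = 0.03931.
Expected number = 0.03931 × 2236 = 87.90 ≈ 88.

88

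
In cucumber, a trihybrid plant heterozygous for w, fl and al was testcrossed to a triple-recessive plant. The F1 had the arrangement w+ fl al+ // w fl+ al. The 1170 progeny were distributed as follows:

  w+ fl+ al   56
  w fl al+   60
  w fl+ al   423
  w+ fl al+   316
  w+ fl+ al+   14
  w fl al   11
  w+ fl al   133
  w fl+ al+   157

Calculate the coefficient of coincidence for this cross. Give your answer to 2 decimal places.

The two rarest classes, w+ fl+ al+ and w fl al, are the double crossovers. Comparing them with the parentals, only the fl allele has switched, so fl is the middle locus and the order is al – fl – w.
al–fl: (290 + 25)/1170 = 0.2692; fl–w: (116 + 25)/1170 = 0.1205.
Expected DCO frequency = 0.2692 × 0.1205 ≈ 0.03244; observed = 25/1170 ≈ 0.02137.
Coefficient of coincidence = 0.02137/0.03244 ≈ 0.66.

0.66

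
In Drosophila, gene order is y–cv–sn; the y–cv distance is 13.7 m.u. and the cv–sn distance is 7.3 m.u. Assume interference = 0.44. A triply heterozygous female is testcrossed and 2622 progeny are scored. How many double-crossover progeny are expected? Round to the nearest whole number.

Map distances give recombination frequencies of 0.137 and 0.073 for the two intervals.
With interference 0.44 (so coincidence = 0.56), expected double-crossover frequency = 0.137 × 0.073 × 0.56 = 0.00560.
Expected number = 0.00560 × 2622 = 14.68 ≈ 15.

15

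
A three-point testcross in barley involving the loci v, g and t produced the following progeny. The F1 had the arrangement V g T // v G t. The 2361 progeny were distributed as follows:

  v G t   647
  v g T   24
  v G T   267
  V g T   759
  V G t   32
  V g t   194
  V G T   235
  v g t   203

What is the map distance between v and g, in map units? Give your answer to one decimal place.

20.9 map units

The two rarest classes, v g T and V G t, are the double crossovers. Comparing them with the parentals, only the v allele has switched, so v is the middle locus and the order is g – v – t.
Crossovers in the g–v interval produce the single-crossover classes V G T and v g t (235 + 203 = 438) plus the double crossovers (56).
RF(g–v) = (438 + 56) / 2361 = 494/2361 = 0.2092 → 20.9 map units.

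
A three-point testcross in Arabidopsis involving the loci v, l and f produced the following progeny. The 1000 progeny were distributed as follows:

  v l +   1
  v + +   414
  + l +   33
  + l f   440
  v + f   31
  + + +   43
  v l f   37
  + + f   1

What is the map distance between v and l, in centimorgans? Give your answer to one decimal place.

The two most frequent reciprocal classes, v + + and + l f, are the parental types, so the F1 was v + + / + l f.
The two rarest classes, v l + and + + f, are the double crossovers. Comparing them with the parentals, only the l allele has switched, so l is the middle locus and the order is f – l – v.
Crossovers in the l–v interval produce the single-crossover classes + + + and v l f (43 + 37 = 80) plus the double crossovers (2).
RF(l–v) = (80 + 2) / 1000 = 82/1000 = 0.0820 → 8.2 centimorgans.

8.2 centimorgans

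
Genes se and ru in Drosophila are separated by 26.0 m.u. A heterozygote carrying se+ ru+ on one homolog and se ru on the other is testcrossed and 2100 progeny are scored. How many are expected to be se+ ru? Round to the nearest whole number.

273

A map distance of 26.0 m.u. corresponds to a recombination frequency of 0.260.
The F1 is se+ ru+ / se ru, so se+ ru is a recombinant gamete class with expected frequency r/2 = 0.260/2 = 0.1300.
Expected number = 0.1300 × 2100 = 273.00 ≈ 273.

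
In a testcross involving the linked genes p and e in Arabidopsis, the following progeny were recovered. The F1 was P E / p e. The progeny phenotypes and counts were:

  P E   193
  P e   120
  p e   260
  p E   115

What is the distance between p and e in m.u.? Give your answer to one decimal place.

34.2 m.u.

The recombinant classes are P e and p E: 120 + 115 = 235.
Recombination frequency = 235/688 = 0.3416 ≈ 34.2%, i.e. 34.2 m.u.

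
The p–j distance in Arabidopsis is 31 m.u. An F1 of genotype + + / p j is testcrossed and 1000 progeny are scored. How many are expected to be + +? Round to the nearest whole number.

345

A map distance of 31 m.u. corresponds to a recombination frequency of 0.310.
The F1 is + + / p j, so + + is a parental gamete class with expected frequency (1 − r)/2 = 0.690/2 = 0.3450.
Expected number = 0.3450 × 1000 = 345.00 ≈ 345.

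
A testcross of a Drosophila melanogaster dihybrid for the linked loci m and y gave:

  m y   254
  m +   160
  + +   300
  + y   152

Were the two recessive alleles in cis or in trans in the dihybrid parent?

The two most frequent classes are + + (300) and m y (254); these are the parental (non-recombinant) types.
So the F1 carried + + on one chromosome and m y on the other — the recessive alleles are on the same chromosome (cis / coupling).

cis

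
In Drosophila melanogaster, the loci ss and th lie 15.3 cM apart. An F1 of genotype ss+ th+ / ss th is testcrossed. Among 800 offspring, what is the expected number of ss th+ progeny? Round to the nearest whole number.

61

A map distance of 15.3 cM corresponds to a recombination frequency of 0.153.
The F1 is ss+ th+ / ss th, so ss th+ is a recombinant gamete class with expected frequency r/2 = 0.153/2 = 0.0765.
Expected number = 0.0765 × 800 = 61.20 ≈ 61.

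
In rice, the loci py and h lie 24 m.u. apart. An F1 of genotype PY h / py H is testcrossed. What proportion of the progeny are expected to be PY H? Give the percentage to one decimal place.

12.0%

A map distance of 24 m.u. corresponds to a recombination frequency of 0.240.
The F1 is PY h / py H, so PY H is a recombinant gamete class with expected frequency r/2 = 0.240/2 = 0.1200.
That is 0.1200 = 12.0% of the progeny.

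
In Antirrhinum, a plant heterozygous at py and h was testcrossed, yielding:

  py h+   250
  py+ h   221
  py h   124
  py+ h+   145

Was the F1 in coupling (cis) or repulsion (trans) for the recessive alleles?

The two most frequent classes are py+ h (221) and py h+ (250); these are the parental (non-recombinant) types.
So the F1 carried py+ h on one chromosome and py h+ on the other — the recessive alleles are on opposite chromosomes (trans / repulsion).

trans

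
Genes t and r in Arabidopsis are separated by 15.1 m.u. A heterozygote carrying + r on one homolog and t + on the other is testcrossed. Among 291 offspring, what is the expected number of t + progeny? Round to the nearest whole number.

124

A map distance of 15.1 m.u. corresponds to a recombination frequency of 0.151.
The F1 is + r / t +, so t + is a parental gamete class with expected frequency (1 − r)/2 = 0.849/2 = 0.4245.
Expected number = 0.4245 × 291 = 123.53 ≈ 124.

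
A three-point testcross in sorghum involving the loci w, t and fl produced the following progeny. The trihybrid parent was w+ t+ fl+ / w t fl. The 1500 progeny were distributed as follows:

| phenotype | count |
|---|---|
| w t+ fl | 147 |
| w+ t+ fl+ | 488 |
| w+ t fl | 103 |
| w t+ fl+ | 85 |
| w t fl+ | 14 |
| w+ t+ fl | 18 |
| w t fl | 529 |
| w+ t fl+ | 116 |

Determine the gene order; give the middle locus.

The two rarest classes, w+ t+ fl and w t fl+, are the double crossovers. Comparing them with the parentals, only the fl allele has switched, so fl is the middle locus and the order is w – fl – t.

fl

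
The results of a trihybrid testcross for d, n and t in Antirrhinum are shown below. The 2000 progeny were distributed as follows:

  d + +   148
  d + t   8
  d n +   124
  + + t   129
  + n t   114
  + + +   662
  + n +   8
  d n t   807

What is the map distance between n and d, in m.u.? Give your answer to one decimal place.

The two most frequent reciprocal classes, d n t and + + +, are the parental types, so the F1 was d n t / + + +.
The two rarest classes, d + t and + n +, are the double crossovers. Comparing them with the parentals, only the n allele has switched, so n is the middle locus and the order is d – n – t.
Crossovers in the d–n interval produce the single-crossover classes + n t and d + + (114 + 148 = 262) plus the double crossovers (16).
RF(d–n) = (262 + 16) / 2000 = 278/2000 = 0.1390 → 13.9 m.u.

13.9 m.u.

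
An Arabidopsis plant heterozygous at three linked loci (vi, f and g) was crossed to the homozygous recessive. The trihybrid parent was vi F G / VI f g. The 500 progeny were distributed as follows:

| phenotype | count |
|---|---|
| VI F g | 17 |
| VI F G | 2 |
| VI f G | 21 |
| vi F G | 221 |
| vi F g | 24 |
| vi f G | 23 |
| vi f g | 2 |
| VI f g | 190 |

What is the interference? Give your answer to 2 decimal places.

0.07

The two rarest classes, VI F G and vi f g, are the double crossovers. Comparing them with the parentals, only the vi allele has switched, so vi is the middle locus and the order is g – vi – f.
g–vi: (45 + 4)/500 = 0.0980; vi–f: (40 + 4)/500 = 0.0880.
Expected DCO frequency = 0.0980 × 0.0880 ≈ 0.00862; observed = 4/500 ≈ 0.00800.
Coefficient of coincidence = 0.00800/0.00862 ≈ 0.93; interference = 1 − 0.93 = 0.07.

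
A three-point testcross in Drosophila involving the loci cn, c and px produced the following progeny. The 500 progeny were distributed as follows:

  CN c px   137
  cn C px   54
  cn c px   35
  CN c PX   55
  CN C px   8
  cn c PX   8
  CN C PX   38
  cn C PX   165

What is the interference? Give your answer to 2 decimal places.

The two most frequent reciprocal classes, CN c px and cn C PX, are the parental types, so the F1 was CN c px / cn C PX.
The two rarest classes, CN C px and cn c PX, are the double crossovers. Comparing them with the parentals, only the c allele has switched, so c is the middle locus and the order is cn – c – px.
cn–c: (73 + 16)/500 = 0.1780; c–px: (109 + 16)/500 = 0.2500.
Expected DCO frequency = 0.1780 × 0.2500 ≈ 0.04450; observed = 16/500 ≈ 0.03200.
Coefficient of coincidence = 0.03200/0.04450 ≈ 0.72; interference = 1 − 0.72 = 0.28.

0.28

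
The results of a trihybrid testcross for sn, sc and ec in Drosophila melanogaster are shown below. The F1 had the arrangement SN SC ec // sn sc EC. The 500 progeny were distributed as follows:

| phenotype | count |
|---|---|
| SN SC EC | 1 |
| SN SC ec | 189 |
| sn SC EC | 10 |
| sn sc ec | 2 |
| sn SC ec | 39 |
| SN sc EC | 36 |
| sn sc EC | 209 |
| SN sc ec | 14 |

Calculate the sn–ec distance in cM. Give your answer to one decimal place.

The two rarest classes, SN SC EC and sn sc ec, are the double crossovers. Comparing them with the parentals, only the ec allele has switched, so ec is the middle locus and the order is sc – ec – sn.
Crossovers in the ec–sn interval produce the single-crossover classes sn SC ec and SN sc EC (39 + 36 = 75) plus the double crossovers (3).
RF(ec–sn) = (75 + 3) / 500 = 78/500 = 0.1560 → 15.6 cM.

15.6 cM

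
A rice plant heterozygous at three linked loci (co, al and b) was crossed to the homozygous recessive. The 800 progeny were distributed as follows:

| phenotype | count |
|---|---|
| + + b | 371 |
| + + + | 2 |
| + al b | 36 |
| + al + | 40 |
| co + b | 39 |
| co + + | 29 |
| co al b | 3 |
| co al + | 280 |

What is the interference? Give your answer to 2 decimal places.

0.32

The two most frequent reciprocal classes, co al + and + + b, are the parental types, so the F1 was co al + / + + b.
The two rarest classes, co al b and + + +, are the double crossovers. Comparing them with the parentals, only the b allele has switched, so b is the middle locus and the order is co – b – al.
co–b: (79 + 5)/800 = 0.1050; b–al: (65 + 5)/800 = 0.0875.
Expected DCO frequency = 0.1050 × 0.0875 ≈ 0.00919; observed = 5/800 ≈ 0.00625.
Coefficient of coincidence = 0.00625/0.00919 ≈ 0.68; interference = 1 − 0.68 = 0.32.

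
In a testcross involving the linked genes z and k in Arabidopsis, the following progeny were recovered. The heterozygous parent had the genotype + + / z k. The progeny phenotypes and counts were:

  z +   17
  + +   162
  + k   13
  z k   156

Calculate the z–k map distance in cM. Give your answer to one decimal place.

8.6 cM

The recombinant classes are + k and z +: 13 + 17 = 30.
Recombination frequency = 30/348 = 0.0862 ≈ 8.6%, i.e. 8.6 cM.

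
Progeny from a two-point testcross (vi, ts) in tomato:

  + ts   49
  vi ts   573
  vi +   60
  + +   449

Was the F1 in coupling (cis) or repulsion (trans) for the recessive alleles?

cis

The two most frequent classes are + + (449) and vi ts (573); these are the parental (non-recombinant) types.
So the F1 carried + + on one chromosome and vi ts on the other — the recessive alleles are on the same chromosome (cis / coupling).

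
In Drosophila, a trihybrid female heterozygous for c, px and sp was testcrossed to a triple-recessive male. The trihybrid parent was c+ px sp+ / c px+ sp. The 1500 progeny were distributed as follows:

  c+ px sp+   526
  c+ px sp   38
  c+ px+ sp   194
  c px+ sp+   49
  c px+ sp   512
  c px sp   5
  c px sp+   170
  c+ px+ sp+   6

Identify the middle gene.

px

The two rarest classes, c+ px+ sp+ and c px sp, are the double crossovers. Comparing them with the parentals, only the px allele has switched, so px is the middle locus and the order is sp – px – c.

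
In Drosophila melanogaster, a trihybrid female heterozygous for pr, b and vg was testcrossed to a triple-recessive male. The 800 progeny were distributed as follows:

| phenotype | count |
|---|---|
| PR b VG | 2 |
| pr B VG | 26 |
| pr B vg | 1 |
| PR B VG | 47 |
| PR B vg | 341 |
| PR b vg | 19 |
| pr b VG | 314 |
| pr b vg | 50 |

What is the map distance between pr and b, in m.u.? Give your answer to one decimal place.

6.0 m.u.

The two most frequent reciprocal classes, pr b VG and PR B vg, are the parental types, so the F1 was pr b VG / PR B vg.
The two rarest classes, PR b VG and pr B vg, are the double crossovers. Comparing them with the parentals, only the pr allele has switched, so pr is the middle locus and the order is vg – pr – b.
Crossovers in the pr–b interval produce the single-crossover classes pr B VG and PR b vg (26 + 19 = 45) plus the double crossovers (3).
RF(pr–b) = (45 + 3) / 800 = 48/800 = 0.0600 → 6.0 m.u.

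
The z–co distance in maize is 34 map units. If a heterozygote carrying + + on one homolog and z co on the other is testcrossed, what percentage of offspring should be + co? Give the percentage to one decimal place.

A map distance of 34 map units corresponds to a recombination frequency of 0.340.
The F1 is + + / z co, so + co is a recombinant gamete class with expected frequency r/2 = 0.340/2 = 0.1700.
That is 0.1700 = 17.0% of the progeny.

17.0%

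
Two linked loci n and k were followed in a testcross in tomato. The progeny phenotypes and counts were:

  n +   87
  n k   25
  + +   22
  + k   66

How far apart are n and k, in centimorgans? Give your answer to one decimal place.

23.5 centimorgans

The two most frequent classes, + k (66) and n + (87), are the parental types, so the F1 was + k / n +.
The recombinant classes are + + and n k: 22 + 25 = 47.
Recombination frequency = 47/200 = 0.2350 ≈ 23.5%, i.e. 23.5 centimorgans.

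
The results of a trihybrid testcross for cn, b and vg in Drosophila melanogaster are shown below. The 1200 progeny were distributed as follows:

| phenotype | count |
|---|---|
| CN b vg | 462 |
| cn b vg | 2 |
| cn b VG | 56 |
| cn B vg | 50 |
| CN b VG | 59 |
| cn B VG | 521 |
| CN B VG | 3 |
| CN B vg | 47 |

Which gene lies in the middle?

cn

The two most frequent reciprocal classes, CN b vg and cn B VG, are the parental types, so the F1 was CN b vg / cn B VG.
The two rarest classes, cn b vg and CN B VG, are the double crossovers. Comparing them with the parentals, only the cn allele has switched, so cn is the middle locus and the order is b – cn – vg.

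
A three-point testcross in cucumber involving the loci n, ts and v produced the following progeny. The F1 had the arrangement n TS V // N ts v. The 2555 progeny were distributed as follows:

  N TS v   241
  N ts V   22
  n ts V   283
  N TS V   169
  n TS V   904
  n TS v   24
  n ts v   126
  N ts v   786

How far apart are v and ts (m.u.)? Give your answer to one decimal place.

The two rarest classes, n TS v and N ts V, are the double crossovers. Comparing them with the parentals, only the v allele has switched, so v is the middle locus and the order is ts – v – n.
Crossovers in the ts–v interval produce the single-crossover classes n ts V and N TS v (283 + 241 = 524) plus the double crossovers (46).
RF(ts–v) = (524 + 46) / 2555 = 570/2555 = 0.2231 → 22.3 m.u.

22.3 m.u.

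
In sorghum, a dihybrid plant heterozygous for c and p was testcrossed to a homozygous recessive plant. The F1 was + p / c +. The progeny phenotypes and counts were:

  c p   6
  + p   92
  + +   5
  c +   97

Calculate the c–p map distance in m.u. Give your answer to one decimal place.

5.5 m.u.

The recombinant classes are + + and c p: 5 + 6 = 11.
Recombination frequency = 11/200 = 0.0550 ≈ 5.5%, i.e. 5.5 m.u.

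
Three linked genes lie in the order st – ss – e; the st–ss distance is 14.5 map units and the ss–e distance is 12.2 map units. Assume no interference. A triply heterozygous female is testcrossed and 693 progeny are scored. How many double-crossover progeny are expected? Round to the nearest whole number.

12

Map distances give recombination frequencies of 0.145 and 0.122 for the two intervals.
With no interference, expected double-crossover frequency = 0.145 × 0.122 = 0.01769.
Expected number = 0.01769 × 693 = 12.26 ≈ 12.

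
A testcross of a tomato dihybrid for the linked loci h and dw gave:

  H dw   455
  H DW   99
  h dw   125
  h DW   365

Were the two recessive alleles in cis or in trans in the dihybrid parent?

The two most frequent classes are H dw (455) and h DW (365); these are the parental (non-recombinant) types.
So the F1 carried H dw on one chromosome and h DW on the other — the recessive alleles are on opposite chromosomes (trans / repulsion).

trans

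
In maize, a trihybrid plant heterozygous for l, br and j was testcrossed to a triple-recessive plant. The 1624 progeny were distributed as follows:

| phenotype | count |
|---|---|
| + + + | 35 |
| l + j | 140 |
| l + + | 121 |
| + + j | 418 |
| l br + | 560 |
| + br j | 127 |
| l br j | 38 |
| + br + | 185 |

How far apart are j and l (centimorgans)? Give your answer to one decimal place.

24.5 centimorgans

The two most frequent reciprocal classes, l br + and + + j, are the parental types, so the F1 was l br + / + + j.
The two rarest classes, l br j and + + +, are the double crossovers. Comparing them with the parentals, only the j allele has switched, so j is the middle locus and the order is l – j – br.
Crossovers in the l–j interval produce the single-crossover classes + br + and l + j (185 + 140 = 325) plus the double crossovers (73).
RF(l–j) = (325 + 73) / 1624 = 398/1624 = 0.2451 → 24.5 centimorgans.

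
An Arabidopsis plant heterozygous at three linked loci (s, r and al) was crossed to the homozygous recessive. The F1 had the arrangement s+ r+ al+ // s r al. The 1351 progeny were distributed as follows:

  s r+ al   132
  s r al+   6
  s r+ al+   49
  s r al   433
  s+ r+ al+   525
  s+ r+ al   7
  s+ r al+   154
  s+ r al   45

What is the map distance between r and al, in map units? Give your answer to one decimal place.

The two rarest classes, s+ r+ al and s r al+, are the double crossovers. Comparing them with the parentals, only the al allele has switched, so al is the middle locus and the order is r – al – s.
Crossovers in the r–al interval produce the single-crossover classes s+ r al+ and s r+ al (154 + 132 = 286) plus the double crossovers (13).
RF(r–al) = (286 + 13) / 1351 = 299/1351 = 0.2213 → 22.1 map units.

22.1 map units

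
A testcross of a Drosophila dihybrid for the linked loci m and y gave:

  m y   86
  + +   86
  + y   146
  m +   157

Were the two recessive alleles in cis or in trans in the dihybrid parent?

The two most frequent classes are + y (146) and m + (157); these are the parental (non-recombinant) types.
So the F1 carried + y on one chromosome and m + on the other — the recessive alleles are on opposite chromosomes (trans / repulsion).

trans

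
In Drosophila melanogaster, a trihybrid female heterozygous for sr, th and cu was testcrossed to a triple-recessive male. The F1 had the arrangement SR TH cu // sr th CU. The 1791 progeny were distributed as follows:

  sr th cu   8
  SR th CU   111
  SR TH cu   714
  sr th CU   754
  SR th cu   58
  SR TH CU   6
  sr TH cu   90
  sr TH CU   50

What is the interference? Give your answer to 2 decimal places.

0.04

The two rarest classes, SR TH CU and sr th cu, are the double crossovers. Comparing them with the parentals, only the cu allele has switched, so cu is the middle locus and the order is th – cu – sr.
th–cu: (108 + 14)/1791 = 0.0681; cu–sr: (201 + 14)/1791 = 0.1200.
Expected DCO frequency = 0.0681 × 0.1200 ≈ 0.00817; observed = 14/1791 ≈ 0.00782.
Coefficient of coincidence = 0.00782/0.00817 ≈ 0.96; interference = 1 − 0.96 = 0.04.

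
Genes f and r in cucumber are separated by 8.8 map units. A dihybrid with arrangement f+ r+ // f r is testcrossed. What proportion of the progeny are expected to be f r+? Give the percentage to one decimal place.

A map distance of 8.8 map units corresponds to a recombination frequency of 0.088.
The F1 is f+ r+ / f r, so f r+ is a recombinant gamete class with expected frequency r/2 = 0.088/2 = 0.0440.
That is 0.0440 = 4.4% of the progeny.

4.4%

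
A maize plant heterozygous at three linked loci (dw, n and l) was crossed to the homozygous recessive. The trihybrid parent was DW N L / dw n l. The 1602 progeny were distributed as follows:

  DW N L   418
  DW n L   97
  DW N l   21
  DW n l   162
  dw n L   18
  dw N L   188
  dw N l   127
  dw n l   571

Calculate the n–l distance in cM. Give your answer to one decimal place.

The two rarest classes, DW N l and dw n L, are the double crossovers. Comparing them with the parentals, only the l allele has switched, so l is the middle locus and the order is n – l – dw.
Crossovers in the n–l interval produce the single-crossover classes DW n L and dw N l (97 + 127 = 224) plus the double crossovers (39).
RF(n–l) = (224 + 39) / 1602 = 263/1602 = 0.1642 → 16.4 cM.

16.4 cM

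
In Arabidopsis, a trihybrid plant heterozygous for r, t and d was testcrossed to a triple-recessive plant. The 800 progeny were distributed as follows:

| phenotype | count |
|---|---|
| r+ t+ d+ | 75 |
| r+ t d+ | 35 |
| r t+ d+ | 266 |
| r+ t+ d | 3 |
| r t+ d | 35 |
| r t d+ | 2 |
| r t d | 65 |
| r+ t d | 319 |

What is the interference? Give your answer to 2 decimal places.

The two most frequent reciprocal classes, r+ t d and r t+ d+, are the parental types, so the F1 was r+ t d / r t+ d+.
The two rarest classes, r+ t+ d and r t d+, are the double crossovers. Comparing them with the parentals, only the t allele has switched, so t is the middle locus and the order is d – t – r.
d–t: (70 + 5)/800 = 0.0938; t–r: (140 + 5)/800 = 0.1812.
Expected DCO frequency = 0.0938 × 0.1812 ≈ 0.01700; observed = 5/800 ≈ 0.00625.
Coefficient of coincidence = 0.00625/0.01700 ≈ 0.37; interference = 1 − 0.37 = 0.63.

0.63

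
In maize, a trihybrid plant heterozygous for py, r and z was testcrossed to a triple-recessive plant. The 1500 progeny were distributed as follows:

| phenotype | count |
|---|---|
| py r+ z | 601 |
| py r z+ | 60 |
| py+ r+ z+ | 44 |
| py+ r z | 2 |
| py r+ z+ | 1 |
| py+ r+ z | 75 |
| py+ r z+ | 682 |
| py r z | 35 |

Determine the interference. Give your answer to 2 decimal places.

The two most frequent reciprocal classes, py r+ z and py+ r z+, are the parental types, so the F1 was py r+ z / py+ r z+.
The two rarest classes, py r+ z+ and py+ r z, are the double crossovers. Comparing them with the parentals, only the z allele has switched, so z is the middle locus and the order is py – z – r.
py–z: (135 + 3)/1500 = 0.0920; z–r: (79 + 3)/1500 = 0.0547.
Expected DCO frequency = 0.0920 × 0.0547 ≈ 0.00503; observed = 3/1500 ≈ 0.00200.
Coefficient of coincidence = 0.00200/0.00503 ≈ 0.40; interference = 1 − 0.40 = 0.60.

0.60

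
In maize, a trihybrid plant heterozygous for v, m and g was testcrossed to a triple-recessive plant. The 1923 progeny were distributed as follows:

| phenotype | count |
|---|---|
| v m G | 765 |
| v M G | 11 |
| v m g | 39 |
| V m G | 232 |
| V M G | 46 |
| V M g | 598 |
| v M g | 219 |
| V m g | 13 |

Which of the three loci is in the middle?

m

The two most frequent reciprocal classes, V M g and v m G, are the parental types, so the F1 was V M g / v m G.
The two rarest classes, V m g and v M G, are the double crossovers. Comparing them with the parentals, only the m allele has switched, so m is the middle locus and the order is v – m – g.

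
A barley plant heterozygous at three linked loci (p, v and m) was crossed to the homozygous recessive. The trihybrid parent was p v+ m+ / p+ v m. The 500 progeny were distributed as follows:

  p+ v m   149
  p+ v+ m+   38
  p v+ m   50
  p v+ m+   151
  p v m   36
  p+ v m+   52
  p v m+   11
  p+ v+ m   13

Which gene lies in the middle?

The two rarest classes, p v m+ and p+ v+ m, are the double crossovers. Comparing them with the parentals, only the v allele has switched, so v is the middle locus and the order is p – v – m.

v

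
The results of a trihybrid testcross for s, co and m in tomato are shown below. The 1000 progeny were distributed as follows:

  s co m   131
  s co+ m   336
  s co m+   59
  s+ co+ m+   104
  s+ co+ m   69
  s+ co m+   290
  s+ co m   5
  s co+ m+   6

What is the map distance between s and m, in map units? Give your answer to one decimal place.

13.9 map units

The two most frequent reciprocal classes, s co+ m and s+ co m+, are the parental types, so the F1 was s co+ m / s+ co m+.
The two rarest classes, s co+ m+ and s+ co m, are the double crossovers. Comparing them with the parentals, only the m allele has switched, so m is the middle locus and the order is co – m – s.
Crossovers in the m–s interval produce the single-crossover classes s+ co+ m and s co m+ (69 + 59 = 128) plus the double crossovers (11).
RF(m–s) = (128 + 11) / 1000 = 139/1000 = 0.1390 → 13.9 map units.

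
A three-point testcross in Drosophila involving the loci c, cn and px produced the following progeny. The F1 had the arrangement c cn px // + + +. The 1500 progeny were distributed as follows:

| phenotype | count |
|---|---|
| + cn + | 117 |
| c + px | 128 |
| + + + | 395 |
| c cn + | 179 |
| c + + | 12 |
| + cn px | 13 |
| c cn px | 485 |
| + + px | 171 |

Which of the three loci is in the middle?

c

The two rarest classes, + cn px and c + +, are the double crossovers. Comparing them with the parentals, only the c allele has switched, so c is the middle locus and the order is px – c – cn.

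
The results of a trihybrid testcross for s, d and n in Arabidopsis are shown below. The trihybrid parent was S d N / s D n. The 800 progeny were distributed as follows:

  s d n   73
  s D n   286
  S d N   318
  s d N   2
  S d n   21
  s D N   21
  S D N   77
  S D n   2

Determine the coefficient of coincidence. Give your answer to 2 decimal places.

The two rarest classes, s d N and S D n, are the double crossovers. Comparing them with the parentals, only the s allele has switched, so s is the middle locus and the order is d – s – n.
d–s: (150 + 4)/800 = 0.1925; s–n: (42 + 4)/800 = 0.0575.
Expected DCO frequency = 0.1925 × 0.0575 ≈ 0.01107; observed = 4/800 ≈ 0.00500.
Coefficient of coincidence = 0.00500/0.01107 ≈ 0.45.

0.45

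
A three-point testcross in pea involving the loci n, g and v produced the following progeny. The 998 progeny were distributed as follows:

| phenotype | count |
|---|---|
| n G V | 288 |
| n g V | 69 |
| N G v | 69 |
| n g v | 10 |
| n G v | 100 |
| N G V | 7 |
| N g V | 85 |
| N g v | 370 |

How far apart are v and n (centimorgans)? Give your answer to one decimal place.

20.2 centimorgans

The two most frequent reciprocal classes, N g v and n G V, are the parental types, so the F1 was N g v / n G V.
The two rarest classes, n g v and N G V, are the double crossovers. Comparing them with the parentals, only the n allele has switched, so n is the middle locus and the order is v – n – g.
Crossovers in the v–n interval produce the single-crossover classes N g V and n G v (85 + 100 = 185) plus the double crossovers (17).
RF(v–n) = (185 + 17) / 998 = 202/998 = 0.2024 → 20.2 centimorgans.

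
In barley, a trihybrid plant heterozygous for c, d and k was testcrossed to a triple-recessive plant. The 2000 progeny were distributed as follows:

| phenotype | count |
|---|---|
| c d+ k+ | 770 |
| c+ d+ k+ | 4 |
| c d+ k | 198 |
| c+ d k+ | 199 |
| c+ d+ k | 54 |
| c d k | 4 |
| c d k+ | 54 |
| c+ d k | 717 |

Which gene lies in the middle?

c

The two most frequent reciprocal classes, c+ d k and c d+ k+, are the parental types, so the F1 was c+ d k / c d+ k+.
The two rarest classes, c d k and c+ d+ k+, are the double crossovers. Comparing them with the parentals, only the c allele has switched, so c is the middle locus and the order is d – c – k.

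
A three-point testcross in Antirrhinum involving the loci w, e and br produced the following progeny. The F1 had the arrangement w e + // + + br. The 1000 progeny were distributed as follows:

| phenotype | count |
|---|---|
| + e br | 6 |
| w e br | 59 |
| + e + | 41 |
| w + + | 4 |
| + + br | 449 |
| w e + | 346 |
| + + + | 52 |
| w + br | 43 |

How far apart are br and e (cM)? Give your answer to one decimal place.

The two rarest classes, w + + and + e br, are the double crossovers. Comparing them with the parentals, only the e allele has switched, so e is the middle locus and the order is br – e – w.
Crossovers in the br–e interval produce the single-crossover classes w e br and + + + (59 + 52 = 111) plus the double crossovers (10).
RF(br–e) = (111 + 10) / 1000 = 121/1000 = 0.1210 → 12.1 cM.

12.1 cM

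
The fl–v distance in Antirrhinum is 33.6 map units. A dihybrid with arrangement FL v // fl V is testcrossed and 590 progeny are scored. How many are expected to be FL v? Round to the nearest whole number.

A map distance of 33.6 map units corresponds to a recombination frequency of 0.336.
The F1 is FL v / fl V, so FL v is a parental gamete class with expected frequency (1 − r)/2 = 0.664/2 = 0.3320.
Expected number = 0.3320 × 590 = 195.88 ≈ 196.

196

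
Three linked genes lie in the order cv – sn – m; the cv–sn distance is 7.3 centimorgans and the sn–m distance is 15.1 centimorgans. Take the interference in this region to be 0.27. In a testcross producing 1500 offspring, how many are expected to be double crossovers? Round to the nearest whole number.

Map distances give recombination frequencies of 0.073 and 0.151 for the two intervals.
With interference 0.27 (so coincidence = 0.73), expected double-crossover frequency = 0.073 × 0.151 × 0.73 = 0.00805.
Expected number = 0.00805 × 1500 = 12.07 ≈ 12.

12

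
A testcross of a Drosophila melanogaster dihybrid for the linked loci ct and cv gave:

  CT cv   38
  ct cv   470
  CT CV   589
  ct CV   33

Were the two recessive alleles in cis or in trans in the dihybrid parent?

cis

The two most frequent classes are CT CV (589) and ct cv (470); these are the parental (non-recombinant) types.
So the F1 carried CT CV on one chromosome and ct cv on the other — the recessive alleles are on the same chromosome (cis / coupling).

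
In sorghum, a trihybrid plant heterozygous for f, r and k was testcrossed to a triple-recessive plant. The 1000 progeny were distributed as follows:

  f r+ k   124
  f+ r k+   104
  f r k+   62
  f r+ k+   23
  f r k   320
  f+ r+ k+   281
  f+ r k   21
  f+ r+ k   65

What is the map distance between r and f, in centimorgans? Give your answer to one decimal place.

The two most frequent reciprocal classes, f+ r+ k+ and f r k, are the parental types, so the F1 was f+ r+ k+ / f r k.
The two rarest classes, f r+ k+ and f+ r k, are the double crossovers. Comparing them with the parentals, only the f allele has switched, so f is the middle locus and the order is r – f – k.
Crossovers in the r–f interval produce the single-crossover classes f+ r k+ and f r+ k (104 + 124 = 228) plus the double crossovers (44).
RF(r–f) = (228 + 44) / 1000 = 272/1000 = 0.2720 → 27.2 centimorgans.

27.2 centimorgans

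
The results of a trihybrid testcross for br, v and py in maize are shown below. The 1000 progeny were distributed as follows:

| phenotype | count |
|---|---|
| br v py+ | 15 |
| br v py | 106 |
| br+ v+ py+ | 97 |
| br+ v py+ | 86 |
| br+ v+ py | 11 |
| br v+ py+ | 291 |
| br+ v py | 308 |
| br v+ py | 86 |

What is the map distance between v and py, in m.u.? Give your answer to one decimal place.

19.8 m.u.

The two most frequent reciprocal classes, br+ v py and br v+ py+, are the parental types, so the F1 was br+ v py / br v+ py+.
The two rarest classes, br+ v+ py and br v py+, are the double crossovers. Comparing them with the parentals, only the v allele has switched, so v is the middle locus and the order is br – v – py.
Crossovers in the v–py interval produce the single-crossover classes br+ v py+ and br v+ py (86 + 86 = 172) plus the double crossovers (26).
RF(v–py) = (172 + 26) / 1000 = 198/1000 = 0.1980 → 19.8 m.u.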